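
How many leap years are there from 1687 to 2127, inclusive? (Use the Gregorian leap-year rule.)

Multiples of 4 in [1687,2127]: 110.
Of those, multiples of 100: 5 (not leap unless ÷400).
Multiples of 400: 1.
Leap years = 110 − 5 + 1 = 106.

106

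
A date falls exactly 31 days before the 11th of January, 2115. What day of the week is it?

First find the weekday of Jan 11, 2115. Doomsday rule: the anchor day for the 2100s is Sunday. For year 15: 15÷12 = 1 r 3, and 3÷4 = 0, so 1+3+0 = 4.
Sunday + 4 ≡ Thursday — that's 2115's doomsday.
In January the doomsday date is Jan 3 (2115 is not a leap year).
Jan 11 is 8 days after Jan 3; 8 mod 7 = 1, so Thursday + 1 = Friday.
31 mod 7 = 3, so 31 days before a Friday is Friday − 3 = Tuesday.

Tuesday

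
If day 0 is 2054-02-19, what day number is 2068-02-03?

5097

Feb 19, 2054 → Feb 19, 2055: 365 days.
Feb 19, 2055 → Feb 19, 2056: 365 days.
Feb 19, 2056 → Feb 19, 2057: 366 days (Feb 29, 2056 is in that span).
Feb 19, 2057 → Feb 19, 2058: 365 days.
Feb 19, 2058 → Feb 19, 2059: 365 days.
Feb 19, 2059 → Feb 19, 2060: 365 days.
Feb 19, 2060 → Feb 19, 2061: 366 days (Feb 29, 2060 is in that span).
Feb 19, 2061 → Feb 19, 2062: 365 days.
Feb 19, 2062 → Feb 19, 2063: 365 days.
Feb 19, 2063 → Feb 19, 2064: 365 days.
Feb 19, 2064 → Feb 19, 2065: 366 days (Feb 29, 2064 is in that span).
Feb 19, 2065 → Feb 19, 2066: 365 days.
Feb 19, 2066 → Feb 19, 2067: 365 days.
Feb 19, 2067 → Mar 19, 2067: 28 days (February has 28).
Mar 19, 2067 → Apr 19, 2067: 31 days (March has 31).
Apr 19, 2067 → May 19, 2067: 30 days (April has 30).
May 19, 2067 → Jun 19, 2067: 31 days (May has 31).
Jun 19, 2067 → Jul 19, 2067: 30 days (June has 30).
Jul 19, 2067 → Aug 19, 2067: 31 days (July has 31).
Aug 19, 2067 → Sep 19, 2067: 31 days (August has 31).
Sep 19, 2067 → Oct 19, 2067: 30 days (September has 30).
Oct 19, 2067 → Nov 19, 2067: 31 days (October has 31).
Nov 19, 2067 → Dec 19, 2067: 30 days (November has 30).
Dec 19, 2067 → Jan 19, 2068: 31 days (December has 31).
Jan 19, 2068 → Feb 3, 2068: 15 days.
Total: 5097 days.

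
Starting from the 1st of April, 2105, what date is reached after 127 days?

Apr has 30 days: +30 → May 1, 2105 (97 left).
May has 31 days: +31 → Jun 1, 2105 (66 left).
Jun has 30 days: +30 → Jul 1, 2105 (36 left).
Jul has 31 days: +31 → Aug 1, 2105 (5 left).
+5 → Aug 6, 2105.

August 6, 2105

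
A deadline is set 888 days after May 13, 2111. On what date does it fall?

+366 (one year; includes Feb 29, 2112) → May 13, 2112 (522 left).
+365 (one year) → May 13, 2113 (157 left).
May has 31 days: +19 → Jun 1, 2113 (138 left).
Jun has 30 days: +30 → Jul 1, 2113 (108 left).
Jul has 31 days: +31 → Aug 1, 2113 (77 left).
Aug has 31 days: +31 → Sep 1, 2113 (46 left).
Sep has 30 days: +30 → Oct 1, 2113 (16 left).
+16 → Oct 17, 2113.

October 17, 2113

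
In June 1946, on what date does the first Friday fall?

June 1, 1946 is a Saturday.
The first Friday is therefore June 7 (6 days later).

June 7, 1946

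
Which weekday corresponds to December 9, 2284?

Tuesday

Doomsday rule: the anchor day for the 2200s is Friday. For year 84: 84÷12 = 7 r 0, and 0÷4 = 0, so 7+0+0 = 7.
Friday + 7 ≡ Friday — that's 2284's doomsday.
In December the doomsday date is Dec 12.
Dec 9 is 3 days before Dec 12; 3 mod 7 = 3, so Friday − 3 = Tuesday.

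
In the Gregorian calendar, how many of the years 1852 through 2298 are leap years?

Multiples of 4 in [1852,2298]: 112.
Of those, multiples of 100: 4 (not leap unless ÷400).
Multiples of 400: 1.
Leap years = 112 − 4 + 1 = 109.

109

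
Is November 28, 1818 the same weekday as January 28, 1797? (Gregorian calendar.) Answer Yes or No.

Yes

From Jan 28, 1797 to Nov 28, 1818 is 7973 days.
7973 mod 7 = 0, so they are the same weekday.
(Jan 28, 1797 is a Saturday; Nov 28, 1818 is a Saturday.)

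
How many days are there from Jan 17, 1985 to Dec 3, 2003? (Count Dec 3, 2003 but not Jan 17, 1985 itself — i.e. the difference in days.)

Jan 17, 1985 → Jan 17, 1986: 365 days.
Jan 17, 1986 → Jan 17, 1987: 365 days.
Jan 17, 1987 → Jan 17, 1988: 365 days.
Jan 17, 1988 → Jan 17, 1989: 366 days (Feb 29, 1988 is in that span).
Jan 17, 1989 → Jan 17, 1990: 365 days.
Jan 17, 1990 → Jan 17, 1991: 365 days.
Jan 17, 1991 → Jan 17, 1992: 365 days.
Jan 17, 1992 → Jan 17, 1993: 366 days (Feb 29, 1992 is in that span).
Jan 17, 1993 → Jan 17, 1994: 365 days.
Jan 17, 1994 → Jan 17, 1995: 365 days.
Jan 17, 1995 → Jan 17, 1996: 365 days.
Jan 17, 1996 → Jan 17, 1997: 366 days (Feb 29, 1996 is in that span).
Jan 17, 1997 → Jan 17, 1998: 365 days.
Jan 17, 1998 → Jan 17, 1999: 365 days.
Jan 17, 1999 → Jan 17, 2000: 365 days.
Jan 17, 2000 → Jan 17, 2001: 366 days (Feb 29, 2000 is in that span).
Jan 17, 2001 → Jan 17, 2002: 365 days.
Jan 17, 2002 → Jan 17, 2003: 365 days.
Jan 17, 2003 → Feb 17, 2003: 31 days (January has 31).
Feb 17, 2003 → Mar 17, 2003: 28 days (February has 28).
Mar 17, 2003 → Apr 17, 2003: 31 days (March has 31).
Apr 17, 2003 → May 17, 2003: 30 days (April has 30).
May 17, 2003 → Jun 17, 2003: 31 days (May has 31).
Jun 17, 2003 → Jul 17, 2003: 30 days (June has 30).
Jul 17, 2003 → Aug 17, 2003: 31 days (July has 31).
Aug 17, 2003 → Sep 17, 2003: 31 days (August has 31).
Sep 17, 2003 → Oct 17, 2003: 30 days (September has 30).
Oct 17, 2003 → Nov 17, 2003: 31 days (October has 31).
Nov 17, 2003 → Dec 3, 2003: 16 days.
Total: 6894 days.

6894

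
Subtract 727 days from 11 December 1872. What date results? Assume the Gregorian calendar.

−366 (one year; includes Feb 29, 1872) → Dec 11, 1871 (361 left).
−11 → Nov 30, 1871 (end of Nov, 30 days; 350 left).
−30 → Oct 31, 1871 (end of Oct, 31 days; 320 left).
−31 → Sep 30, 1871 (end of Sep, 30 days; 289 left).
−30 → Aug 31, 1871 (end of Aug, 31 days; 259 left).
−31 → Jul 31, 1871 (end of Jul, 31 days; 228 left).
−31 → Jun 30, 1871 (end of Jun, 30 days; 197 left).
−30 → May 31, 1871 (end of May, 31 days; 167 left).
−31 → Apr 30, 1871 (end of Apr, 30 days; 136 left).
−30 → Mar 31, 1871 (end of Mar, 31 days; 106 left).
−31 → Feb 28, 1871 (end of Feb, 28 days; 75 left).
−28 → Jan 31, 1871 (end of Jan, 31 days; 47 left).
−31 → Dec 31, 1870 (end of Dec, 31 days; 16 left).
−16 → Dec 15, 1870.

December 15, 1870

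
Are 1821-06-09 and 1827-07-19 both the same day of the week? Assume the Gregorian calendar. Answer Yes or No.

From Jun 9, 1821 to Jul 19, 1827 is 2231 days.
2231 mod 7 = 5, so they are different weekdays.
(Jun 9, 1821 is a Saturday; Jul 19, 1827 is a Thursday.)

No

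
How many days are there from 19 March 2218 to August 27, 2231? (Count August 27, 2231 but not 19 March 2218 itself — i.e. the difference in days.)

4909

Mar 19, 2218 → Mar 19, 2219: 365 days.
Mar 19, 2219 → Mar 19, 2220: 366 days (Feb 29, 2220 is in that span).
Mar 19, 2220 → Mar 19, 2221: 365 days.
Mar 19, 2221 → Mar 19, 2222: 365 days.
Mar 19, 2222 → Mar 19, 2223: 365 days.
Mar 19, 2223 → Mar 19, 2224: 366 days (Feb 29, 2224 is in that span).
Mar 19, 2224 → Mar 19, 2225: 365 days.
Mar 19, 2225 → Mar 19, 2226: 365 days.
Mar 19, 2226 → Mar 19, 2227: 365 days.
Mar 19, 2227 → Mar 19, 2228: 366 days (Feb 29, 2228 is in that span).
Mar 19, 2228 → Mar 19, 2229: 365 days.
Mar 19, 2229 → Mar 19, 2230: 365 days.
Mar 19, 2230 → Mar 19, 2231: 365 days.
Mar 19, 2231 → Apr 19, 2231: 31 days (March has 31).
Apr 19, 2231 → May 19, 2231: 30 days (April has 30).
May 19, 2231 → Jun 19, 2231: 31 days (May has 31).
Jun 19, 2231 → Jul 19, 2231: 30 days (June has 30).
Jul 19, 2231 → Aug 19, 2231: 31 days (July has 31).
Aug 19, 2231 → Aug 27, 2231: 8 days.
Total: 4909 days.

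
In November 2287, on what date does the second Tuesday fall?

November 1, 2287 is a Tuesday.
The first Tuesday is therefore November 1 (same day).
The second Tuesday is 1 + 1×7 = November 8.

November 8, 2287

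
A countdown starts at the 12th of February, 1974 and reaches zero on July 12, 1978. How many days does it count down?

Feb 12, 1974 → Feb 12, 1975: 365 days.
Feb 12, 1975 → Feb 12, 1976: 365 days.
Feb 12, 1976 → Feb 12, 1977: 366 days (Feb 29, 1976 is in that span).
Feb 12, 1977 → Feb 12, 1978: 365 days.
Feb 12, 1978 → Mar 12, 1978: 28 days (February has 28).
Mar 12, 1978 → Apr 12, 1978: 31 days (March has 31).
Apr 12, 1978 → May 12, 1978: 30 days (April has 30).
May 12, 1978 → Jun 12, 1978: 31 days (May has 31).
Jun 12, 1978 → Jul 12, 1978: 30 days.
Total: 1611 days.

1611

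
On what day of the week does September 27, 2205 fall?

Doomsday rule: the anchor day for the 2200s is Friday. For year 05: 5÷12 = 0 r 5, and 5÷4 = 1, so 0+5+1 = 6.
Friday + 6 ≡ Thursday — that's 2205's doomsday.
In September the doomsday date is Sep 5.
Sep 27 is 22 days after Sep 5; 22 mod 7 = 1, so Thursday + 1 = Friday.

Friday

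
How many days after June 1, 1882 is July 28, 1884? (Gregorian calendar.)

788

Jun 1, 1882 → Jun 1, 1883: 365 days.
Jun 1, 1883 → Jun 1, 1884: 366 days (Feb 29, 1884 is in that span).
Jun 1, 1884 → Jul 1, 1884: 30 days (June has 30).
Jul 1, 1884 → Jul 28, 1884: 27 days.
Total: 788 days.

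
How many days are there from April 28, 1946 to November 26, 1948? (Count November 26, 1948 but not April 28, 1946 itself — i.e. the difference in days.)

943

Apr 28, 1946 → Apr 28, 1947: 365 days.
Apr 28, 1947 → Apr 28, 1948: 366 days (Feb 29, 1948 is in that span).
Apr 28, 1948 → May 28, 1948: 30 days (April has 30).
May 28, 1948 → Jun 28, 1948: 31 days (May has 31).
Jun 28, 1948 → Jul 28, 1948: 30 days (June has 30).
Jul 28, 1948 → Aug 28, 1948: 31 days (July has 31).
Aug 28, 1948 → Sep 28, 1948: 31 days (August has 31).
Sep 28, 1948 → Oct 28, 1948: 30 days (September has 30).
Oct 28, 1948 → Nov 26, 1948: 29 days.
Total: 943 days.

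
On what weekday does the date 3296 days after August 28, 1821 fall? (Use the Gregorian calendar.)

First find the weekday of Aug 28, 1821. Doomsday rule: the anchor day for the 1800s is Friday. For year 21: 21÷12 = 1 r 9, and 9÷4 = 2, so 1+9+2 = 12.
Friday + 12 ≡ Wednesday — that's 1821's doomsday.
In August the doomsday date is Aug 8.
Aug 28 is 20 days after Aug 8; 20 mod 7 = 6, so Wednesday + 6 = Tuesday.
3296 mod 7 = 6, so 3296 days after a Tuesday is Tuesday + 6 = Monday.

Monday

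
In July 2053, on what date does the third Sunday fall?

July 1, 2053 is a Tuesday.
The first Sunday is therefore July 6 (5 days later).
The third Sunday is 6 + 2×7 = July 20.

July 20, 2053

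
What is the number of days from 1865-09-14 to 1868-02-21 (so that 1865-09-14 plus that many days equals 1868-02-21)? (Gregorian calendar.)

Sep 14, 1865 → Sep 14, 1866: 365 days.
Sep 14, 1866 → Sep 14, 1867: 365 days.
Sep 14, 1867 → Oct 14, 1867: 30 days (September has 30).
Oct 14, 1867 → Nov 14, 1867: 31 days (October has 31).
Nov 14, 1867 → Dec 14, 1867: 30 days (November has 30).
Dec 14, 1867 → Jan 14, 1868: 31 days (December has 31).
Jan 14, 1868 → Feb 14, 1868: 31 days (January has 31).
Feb 14, 1868 → Feb 21, 1868: 7 days.
Total: 890 days.

890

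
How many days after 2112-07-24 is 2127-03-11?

Jul 24, 2112 → Jul 24, 2113: 365 days.
Jul 24, 2113 → Jul 24, 2114: 365 days.
Jul 24, 2114 → Jul 24, 2115: 365 days.
Jul 24, 2115 → Jul 24, 2116: 366 days (Feb 29, 2116 is in that span).
Jul 24, 2116 → Jul 24, 2117: 365 days.
Jul 24, 2117 → Jul 24, 2118: 365 days.
Jul 24, 2118 → Jul 24, 2119: 365 days.
Jul 24, 2119 → Jul 24, 2120: 366 days (Feb 29, 2120 is in that span).
Jul 24, 2120 → Jul 24, 2121: 365 days.
Jul 24, 2121 → Jul 24, 2122: 365 days.
Jul 24, 2122 → Jul 24, 2123: 365 days.
Jul 24, 2123 → Jul 24, 2124: 366 days (Feb 29, 2124 is in that span).
Jul 24, 2124 → Jul 24, 2125: 365 days.
Jul 24, 2125 → Jul 24, 2126: 365 days.
Jul 24, 2126 → Aug 24, 2126: 31 days (July has 31).
Aug 24, 2126 → Sep 24, 2126: 31 days (August has 31).
Sep 24, 2126 → Oct 24, 2126: 30 days (September has 30).
Oct 24, 2126 → Nov 24, 2126: 31 days (October has 31).
Nov 24, 2126 → Dec 24, 2126: 30 days (November has 30).
Dec 24, 2126 → Jan 24, 2127: 31 days (December has 31).
Jan 24, 2127 → Feb 24, 2127: 31 days (January has 31).
Feb 24, 2127 → Mar 11, 2127: 15 days.
Total: 5343 days.

5343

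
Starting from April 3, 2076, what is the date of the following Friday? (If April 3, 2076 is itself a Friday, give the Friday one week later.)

Apr 3, 2076 is a Friday.
From Friday to the next Friday is 7 days.
Apr 3, 2076 + 7 = Apr 10, 2076.

April 10, 2076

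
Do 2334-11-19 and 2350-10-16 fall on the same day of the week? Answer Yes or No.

From Nov 19, 2334 to Oct 16, 2350 is 5810 days.
5810 mod 7 = 0, so they are the same weekday.
(Nov 19, 2334 is a Monday; Oct 16, 2350 is a Monday.)

Yes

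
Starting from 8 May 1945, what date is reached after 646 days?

+365 (one year) → May 8, 1946 (281 left).
May has 31 days: +24 → Jun 1, 1946 (257 left).
Jun has 30 days: +30 → Jul 1, 1946 (227 left).
Jul has 31 days: +31 → Aug 1, 1946 (196 left).
Aug has 31 days: +31 → Sep 1, 1946 (165 left).
Sep has 30 days: +30 → Oct 1, 1946 (135 left).
Oct has 31 days: +31 → Nov 1, 1946 (104 left).
Nov has 30 days: +30 → Dec 1, 1946 (74 left).
Dec has 31 days: +31 → Jan 1, 1947 (43 left).
Jan has 31 days: +31 → Feb 1, 1947 (12 left).
+12 → Feb 13, 1947.

February 13, 1947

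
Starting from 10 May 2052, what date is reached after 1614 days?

October 10, 2056

+365 (one year) → May 10, 2053 (1249 left).
+365 (one year) → May 10, 2054 (884 left).
+365 (one year) → May 10, 2055 (519 left).
+366 (one year; includes Feb 29, 2056) → May 10, 2056 (153 left).
May has 31 days: +22 → Jun 1, 2056 (131 left).
Jun has 30 days: +30 → Jul 1, 2056 (101 left).
Jul has 31 days: +31 → Aug 1, 2056 (70 left).
Aug has 31 days: +31 → Sep 1, 2056 (39 left).
Sep has 30 days: +30 → Oct 1, 2056 (9 left).
+9 → Oct 10, 2056.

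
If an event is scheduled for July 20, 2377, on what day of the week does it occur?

Wednesday

Doomsday rule: the anchor day for the 2300s is Wednesday. For year 77: 77÷12 = 6 r 5, and 5÷4 = 1, so 6+5+1 = 12.
Wednesday + 12 ≡ Monday — that's 2377's doomsday.
In July the doomsday date is Jul 11.
Jul 20 is 9 days after Jul 11; 9 mod 7 = 2, so Monday + 2 = Wednesday.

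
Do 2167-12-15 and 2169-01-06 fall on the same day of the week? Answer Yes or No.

From Dec 15, 2167 to Jan 6, 2169 is 388 days.
388 mod 7 = 3, so they are different weekdays.
(Dec 15, 2167 is a Tuesday; Jan 6, 2169 is a Friday.)

No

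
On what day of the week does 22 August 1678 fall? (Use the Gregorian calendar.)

Doomsday rule: the anchor day for the 1600s is Tuesday. For year 78: 78÷12 = 6 r 6, and 6÷4 = 1, so 6+6+1 = 13.
Tuesday + 13 ≡ Monday — that's 1678's doomsday.
In August the doomsday date is Aug 8.
Aug 22 is 14 days after Aug 8; 14 mod 7 = 0, so Monday + 0 = Monday.

Monday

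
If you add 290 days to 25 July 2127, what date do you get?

Jul has 31 days: +7 → Aug 1, 2127 (283 left).
Aug has 31 days: +31 → Sep 1, 2127 (252 left).
Sep has 30 days: +30 → Oct 1, 2127 (222 left).
Oct has 31 days: +31 → Nov 1, 2127 (191 left).
Nov has 30 days: +30 → Dec 1, 2127 (161 left).
Dec has 31 days: +31 → Jan 1, 2128 (130 left).
Jan has 31 days: +31 → Feb 1, 2128 (99 left).
Feb has 29 days: +29 → Mar 1, 2128 (70 left).
Mar has 31 days: +31 → Apr 1, 2128 (39 left).
Apr has 30 days: +30 → May 1, 2128 (9 left).
+9 → May 10, 2128.

May 10, 2128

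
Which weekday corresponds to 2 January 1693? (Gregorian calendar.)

Doomsday rule: the anchor day for the 1600s is Tuesday. For year 93: 93÷12 = 7 r 9, and 9÷4 = 2, so 7+9+2 = 18.
Tuesday + 18 ≡ Saturday — that's 1693's doomsday.
In January the doomsday date is Jan 3 (1693 is not a leap year).
Jan 2 is 1 day before Jan 3; 1 mod 7 = 1, so Saturday − 1 = Friday.

Friday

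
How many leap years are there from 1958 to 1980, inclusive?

Multiples of 4 in [1958,1980]: 6.
Of those, multiples of 100: 0 (not leap unless ÷400).
Multiples of 400: 0.
Leap years = 6 − 0 + 0 = 6.

6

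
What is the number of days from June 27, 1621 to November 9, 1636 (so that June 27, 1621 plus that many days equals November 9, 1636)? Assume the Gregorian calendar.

Jun 27, 1621 → Jun 27, 1622: 365 days.
Jun 27, 1622 → Jun 27, 1623: 365 days.
Jun 27, 1623 → Jun 27, 1624: 366 days (Feb 29, 1624 is in that span).
Jun 27, 1624 → Jun 27, 1625: 365 days.
Jun 27, 1625 → Jun 27, 1626: 365 days.
Jun 27, 1626 → Jun 27, 1627: 365 days.
Jun 27, 1627 → Jun 27, 1628: 366 days (Feb 29, 1628 is in that span).
Jun 27, 1628 → Jun 27, 1629: 365 days.
Jun 27, 1629 → Jun 27, 1630: 365 days.
Jun 27, 1630 → Jun 27, 1631: 365 days.
Jun 27, 1631 → Jun 27, 1632: 366 days (Feb 29, 1632 is in that span).
Jun 27, 1632 → Jun 27, 1633: 365 days.
Jun 27, 1633 → Jun 27, 1634: 365 days.
Jun 27, 1634 → Jun 27, 1635: 365 days.
Jun 27, 1635 → Jun 27, 1636: 366 days (Feb 29, 1636 is in that span).
Jun 27, 1636 → Jul 27, 1636: 30 days (June has 30).
Jul 27, 1636 → Aug 27, 1636: 31 days (July has 31).
Aug 27, 1636 → Sep 27, 1636: 31 days (August has 31).
Sep 27, 1636 → Oct 27, 1636: 30 days (September has 30).
Oct 27, 1636 → Nov 9, 1636: 13 days.
Total: 5614 days.

5614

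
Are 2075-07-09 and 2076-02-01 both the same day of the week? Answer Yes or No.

No

From Jul 9, 2075 to Feb 1, 2076 is 207 days.
207 mod 7 = 4, so they are different weekdays.
(Jul 9, 2075 is a Tuesday; Feb 1, 2076 is a Saturday.)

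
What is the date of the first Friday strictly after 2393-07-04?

Jul 4, 2393 is a Sunday.
From Sunday to the next Friday is 5 days.
Jul 4, 2393 + 5 = Jul 9, 2393.

July 9, 2393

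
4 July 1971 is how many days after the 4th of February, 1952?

7090

Feb 4, 1952 → Feb 4, 1953: 366 days (Feb 29, 1952 is in that span).
Feb 4, 1953 → Feb 4, 1954: 365 days.
Feb 4, 1954 → Feb 4, 1955: 365 days.
Feb 4, 1955 → Feb 4, 1956: 365 days.
Feb 4, 1956 → Feb 4, 1957: 366 days (Feb 29, 1956 is in that span).
Feb 4, 1957 → Feb 4, 1958: 365 days.
Feb 4, 1958 → Feb 4, 1959: 365 days.
Feb 4, 1959 → Feb 4, 1960: 365 days.
Feb 4, 1960 → Feb 4, 1961: 366 days (Feb 29, 1960 is in that span).
Feb 4, 1961 → Feb 4, 1962: 365 days.
Feb 4, 1962 → Feb 4, 1963: 365 days.
Feb 4, 1963 → Feb 4, 1964: 365 days.
Feb 4, 1964 → Feb 4, 1965: 366 days (Feb 29, 1964 is in that span).
Feb 4, 1965 → Feb 4, 1966: 365 days.
Feb 4, 1966 → Feb 4, 1967: 365 days.
Feb 4, 1967 → Feb 4, 1968: 365 days.
Feb 4, 1968 → Feb 4, 1969: 366 days (Feb 29, 1968 is in that span).
Feb 4, 1969 → Feb 4, 1970: 365 days.
Feb 4, 1970 → Feb 4, 1971: 365 days.
Feb 4, 1971 → Mar 4, 1971: 28 days (February has 28).
Mar 4, 1971 → Apr 4, 1971: 31 days (March has 31).
Apr 4, 1971 → May 4, 1971: 30 days (April has 30).
May 4, 1971 → Jun 4, 1971: 31 days (May has 31).
Jun 4, 1971 → Jul 4, 1971: 30 days.
Total: 7090 days.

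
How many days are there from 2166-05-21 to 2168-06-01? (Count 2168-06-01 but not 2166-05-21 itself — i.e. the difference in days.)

742

May 21, 2166 → May 21, 2167: 365 days.
May 21, 2167 → Jun 21, 2167: 31 days (May has 31).
Jun 21, 2167 → Jul 21, 2167: 30 days (June has 30).
Jul 21, 2167 → Aug 21, 2167: 31 days (July has 31).
Aug 21, 2167 → Sep 21, 2167: 31 days (August has 31).
Sep 21, 2167 → Oct 21, 2167: 30 days (September has 30).
Oct 21, 2167 → Nov 21, 2167: 31 days (October has 31).
Nov 21, 2167 → Dec 21, 2167: 30 days (November has 30).
Dec 21, 2167 → Jan 21, 2168: 31 days (December has 31).
Jan 21, 2168 → Feb 21, 2168: 31 days (January has 31).
Feb 21, 2168 → Mar 21, 2168: 29 days (February has 29).
Mar 21, 2168 → Apr 21, 2168: 31 days (March has 31).
Apr 21, 2168 → May 21, 2168: 30 days (April has 30).
May 21, 2168 → Jun 1, 2168: 11 days.
Total: 742 days.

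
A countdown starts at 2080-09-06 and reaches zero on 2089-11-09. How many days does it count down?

Sep 6, 2080 → Sep 6, 2081: 365 days.
Sep 6, 2081 → Sep 6, 2082: 365 days.
Sep 6, 2082 → Sep 6, 2083: 365 days.
Sep 6, 2083 → Sep 6, 2084: 366 days (Feb 29, 2084 is in that span).
Sep 6, 2084 → Sep 6, 2085: 365 days.
Sep 6, 2085 → Sep 6, 2086: 365 days.
Sep 6, 2086 → Sep 6, 2087: 365 days.
Sep 6, 2087 → Sep 6, 2088: 366 days (Feb 29, 2088 is in that span).
Sep 6, 2088 → Sep 6, 2089: 365 days.
Sep 6, 2089 → Oct 6, 2089: 30 days (September has 30).
Oct 6, 2089 → Nov 6, 2089: 31 days (October has 31).
Nov 6, 2089 → Nov 9, 2089: 3 days.
Total: 3351 days.

3351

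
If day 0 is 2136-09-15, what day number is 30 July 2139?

Sep 15, 2136 → Sep 15, 2137: 365 days.
Sep 15, 2137 → Sep 15, 2138: 365 days.
Sep 15, 2138 → Oct 15, 2138: 30 days (September has 30).
Oct 15, 2138 → Nov 15, 2138: 31 days (October has 31).
Nov 15, 2138 → Dec 15, 2138: 30 days (November has 30).
Dec 15, 2138 → Jan 15, 2139: 31 days (December has 31).
Jan 15, 2139 → Feb 15, 2139: 31 days (January has 31).
Feb 15, 2139 → Mar 15, 2139: 28 days (February has 28).
Mar 15, 2139 → Apr 15, 2139: 31 days (March has 31).
Apr 15, 2139 → May 15, 2139: 30 days (April has 30).
May 15, 2139 → Jun 15, 2139: 31 days (May has 31).
Jun 15, 2139 → Jul 15, 2139: 30 days (June has 30).
Jul 15, 2139 → Jul 30, 2139: 15 days.
Total: 1048 days.

1048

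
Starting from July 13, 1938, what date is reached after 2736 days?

+365 (one year) → Jul 13, 1939 (2371 left).
+366 (one year; includes Feb 29, 1940) → Jul 13, 1940 (2005 left).
+365 (one year) → Jul 13, 1941 (1640 left).
+365 (one year) → Jul 13, 1942 (1275 left).
+365 (one year) → Jul 13, 1943 (910 left).
+366 (one year; includes Feb 29, 1944) → Jul 13, 1944 (544 left).
+365 (one year) → Jul 13, 1945 (179 left).
Jul has 31 days: +19 → Aug 1, 1945 (160 left).
Aug has 31 days: +31 → Sep 1, 1945 (129 left).
Sep has 30 days: +30 → Oct 1, 1945 (99 left).
Oct has 31 days: +31 → Nov 1, 1945 (68 left).
Nov has 30 days: +30 → Dec 1, 1945 (38 left).
Dec has 31 days: +31 → Jan 1, 1946 (7 left).
+7 → Jan 8, 1946.

January 8, 1946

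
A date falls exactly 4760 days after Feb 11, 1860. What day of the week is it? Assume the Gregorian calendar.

Saturday

Feb 11, 1860 is a Saturday.
4760 mod 7 = 0, so 4760 days after a Saturday is Saturday + 0 = Saturday.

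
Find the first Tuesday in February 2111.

February 1, 2111 is a Sunday.
The first Tuesday is therefore February 3 (2 days later).

February 3, 2111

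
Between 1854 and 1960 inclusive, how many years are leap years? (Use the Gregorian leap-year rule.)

26

Multiples of 4 in [1854,1960]: 27.
Of those, multiples of 100: 1 (not leap unless ÷400).
Multiples of 400: 0.
Leap years = 27 − 1 + 0 = 26.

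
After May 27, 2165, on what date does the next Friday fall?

May 27, 2165 is a Monday.
From Monday to the next Friday is 4 days.
May 27, 2165 + 4 = May 31, 2165.

May 31, 2165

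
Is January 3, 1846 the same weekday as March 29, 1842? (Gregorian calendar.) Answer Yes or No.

From Mar 29, 1842 to Jan 3, 1846 is 1376 days.
1376 mod 7 = 4, so they are different weekdays.
(Mar 29, 1842 is a Tuesday; Jan 3, 1846 is a Saturday.)

No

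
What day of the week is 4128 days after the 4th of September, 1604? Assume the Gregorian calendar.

Sep 4, 1604 is a Saturday.
4128 mod 7 = 5, so 4128 days after a Saturday is Saturday + 5 = Thursday.

Thursday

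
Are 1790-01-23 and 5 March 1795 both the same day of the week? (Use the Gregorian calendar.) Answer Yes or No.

From Jan 23, 1790 to Mar 5, 1795 is 1867 days.
1867 mod 7 = 5, so they are different weekdays.
(Jan 23, 1790 is a Saturday; Mar 5, 1795 is a Thursday.)

No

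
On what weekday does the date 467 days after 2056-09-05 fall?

First find the weekday of Sep 5, 2056. Doomsday rule: the anchor day for the 2000s is Tuesday. For year 56: 56÷12 = 4 r 8, and 8÷4 = 2, so 4+8+2 = 14.
Tuesday + 14 ≡ Tuesday — that's 2056's doomsday.
In September the doomsday date is Sep 5.
Sep 5 is the doomsday itself: Tuesday.
467 mod 7 = 5, so 467 days after a Tuesday is Tuesday + 5 = Sunday.

Sunday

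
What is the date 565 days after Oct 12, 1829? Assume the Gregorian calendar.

+365 (one year) → Oct 12, 1830 (200 left).
Oct has 31 days: +20 → Nov 1, 1830 (180 left).
Nov has 30 days: +30 → Dec 1, 1830 (150 left).
Dec has 31 days: +31 → Jan 1, 1831 (119 left).
Jan has 31 days: +31 → Feb 1, 1831 (88 left).
Feb has 28 days: +28 → Mar 1, 1831 (60 left).
Mar has 31 days: +31 → Apr 1, 1831 (29 left).
+29 → Apr 30, 1831.

April 30, 1831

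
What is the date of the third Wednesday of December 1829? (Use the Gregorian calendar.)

December 16, 1829

December 1, 1829 is a Tuesday.
The first Wednesday is therefore December 2 (1 days later).
The third Wednesday is 2 + 2×7 = December 16.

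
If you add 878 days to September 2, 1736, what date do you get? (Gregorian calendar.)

+365 (one year) → Sep 2, 1737 (513 left).
+365 (one year) → Sep 2, 1738 (148 left).
Sep has 30 days: +29 → Oct 1, 1738 (119 left).
Oct has 31 days: +31 → Nov 1, 1738 (88 left).
Nov has 30 days: +30 → Dec 1, 1738 (58 left).
Dec has 31 days: +31 → Jan 1, 1739 (27 left).
+27 → Jan 28, 1739.

January 28, 1739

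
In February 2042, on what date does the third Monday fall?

February 1, 2042 is a Saturday.
The first Monday is therefore February 3 (2 days later).
The third Monday is 3 + 2×7 = February 17.

February 17, 2042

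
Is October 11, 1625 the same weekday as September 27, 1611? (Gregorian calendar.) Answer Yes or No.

From Sep 27, 1611 to Oct 11, 1625 is 5128 days.
5128 mod 7 = 4, so they are different weekdays.
(Sep 27, 1611 is a Tuesday; Oct 11, 1625 is a Saturday.)

No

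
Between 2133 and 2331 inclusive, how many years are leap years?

Multiples of 4 in [2133,2331]: 49.
Of those, multiples of 100: 2 (not leap unless ÷400).
Multiples of 400: 0.
Leap years = 49 − 2 + 0 = 47.

47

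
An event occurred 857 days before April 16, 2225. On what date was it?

−365 (one year) → Apr 16, 2224 (492 left).
−366 (one year; includes Feb 29, 2224) → Apr 16, 2223 (126 left).
−16 → Mar 31, 2223 (end of Mar, 31 days; 110 left).
−31 → Feb 28, 2223 (end of Feb, 28 days; 79 left).
−28 → Jan 31, 2223 (end of Jan, 31 days; 51 left).
−31 → Dec 31, 2222 (end of Dec, 31 days; 20 left).
−20 → Dec 11, 2222.

December 11, 2222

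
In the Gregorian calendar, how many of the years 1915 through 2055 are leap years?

35

Multiples of 4 in [1915,2055]: 35.
Of those, multiples of 100: 1 (not leap unless ÷400).
Multiples of 400: 1.
Leap years = 35 − 1 + 1 = 35.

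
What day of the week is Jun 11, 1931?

Thursday

Doomsday rule: the anchor day for the 1900s is Wednesday. For year 31: 31÷12 = 2 r 7, and 7÷4 = 1, so 2+7+1 = 10.
Wednesday + 10 ≡ Saturday — that's 1931's doomsday.
In June the doomsday date is Jun 6.
Jun 11 is 5 days after Jun 6; 5 mod 7 = 5, so Saturday + 5 = Thursday.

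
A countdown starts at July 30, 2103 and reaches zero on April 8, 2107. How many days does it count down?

1348

Jul 30, 2103 → Jul 30, 2104: 366 days (Feb 29, 2104 is in that span).
Jul 30, 2104 → Jul 30, 2105: 365 days.
Jul 30, 2105 → Jul 30, 2106: 365 days.
Jul 30, 2106 → Aug 30, 2106: 31 days (July has 31).
Aug 30, 2106 → Sep 30, 2106: 31 days (August has 31).
Sep 30, 2106 → Oct 30, 2106: 30 days (September has 30).
Oct 30, 2106 → Nov 30, 2106: 31 days (October has 31).
Nov 30, 2106 → Dec 30, 2106: 30 days (November has 30).
Dec 30, 2106 → Jan 30, 2107: 31 days (December has 31).
Jan 30, 2107 → Feb 28, 2107: 29 days (January has 31).
Feb 28, 2107 → Mar 28, 2107: 28 days (February has 28).
Mar 28, 2107 → Apr 8, 2107: 11 days.
Total: 1348 days.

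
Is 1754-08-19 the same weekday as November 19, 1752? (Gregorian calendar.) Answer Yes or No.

No

From Nov 19, 1752 to Aug 19, 1754 is 638 days.
638 mod 7 = 1, so they are different weekdays.
(Nov 19, 1752 is a Sunday; Aug 19, 1754 is a Monday.)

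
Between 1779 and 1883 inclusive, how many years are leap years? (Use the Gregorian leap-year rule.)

25

Multiples of 4 in [1779,1883]: 26.
Of those, multiples of 100: 1 (not leap unless ÷400).
Multiples of 400: 0.
Leap years = 26 − 1 + 0 = 25.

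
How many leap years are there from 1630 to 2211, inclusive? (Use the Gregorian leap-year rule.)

140

Multiples of 4 in [1630,2211]: 145.
Of those, multiples of 100: 6 (not leap unless ÷400).
Multiples of 400: 1.
Leap years = 145 − 6 + 1 = 140.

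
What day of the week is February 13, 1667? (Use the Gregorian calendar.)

Doomsday rule: the anchor day for the 1600s is Tuesday. For year 67: 67÷12 = 5 r 7, and 7÷4 = 1, so 5+7+1 = 13.
Tuesday + 13 ≡ Monday — that's 1667's doomsday.
In February the doomsday date is Feb 28 (1667 is not a leap year).
Feb 13 is 15 days before Feb 28; 15 mod 7 = 1, so Monday − 1 = Sunday.

Sunday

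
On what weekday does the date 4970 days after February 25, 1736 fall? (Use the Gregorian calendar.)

First find the weekday of Feb 25, 1736. Doomsday rule: the anchor day for the 1700s is Sunday. For year 36: 36÷12 = 3 r 0, and 0÷4 = 0, so 3+0+0 = 3.
Sunday + 3 ≡ Wednesday — that's 1736's doomsday.
In February the doomsday date is Feb 29 (1736 is a leap year (divisible by 4)).
Feb 25 is 4 days before Feb 29; 4 mod 7 = 4, so Wednesday − 4 = Saturday.
4970 mod 7 = 0, so 4970 days after a Saturday is Saturday + 0 = Saturday.

Saturday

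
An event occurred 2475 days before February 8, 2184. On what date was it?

April 30, 2177

−365 (one year) → Feb 8, 2183 (2110 left).
−365 (one year) → Feb 8, 2182 (1745 left).
−365 (one year) → Feb 8, 2181 (1380 left).
−366 (one year; includes Feb 29, 2180) → Feb 8, 2180 (1014 left).
−365 (one year) → Feb 8, 2179 (649 left).
−365 (one year) → Feb 8, 2178 (284 left).
−8 → Jan 31, 2178 (end of Jan, 31 days; 276 left).
−31 → Dec 31, 2177 (end of Dec, 31 days; 245 left).
−31 → Nov 30, 2177 (end of Nov, 30 days; 214 left).
−30 → Oct 31, 2177 (end of Oct, 31 days; 184 left).
−31 → Sep 30, 2177 (end of Sep, 30 days; 153 left).
−30 → Aug 31, 2177 (end of Aug, 31 days; 123 left).
−31 → Jul 31, 2177 (end of Jul, 31 days; 92 left).
−31 → Jun 30, 2177 (end of Jun, 30 days; 61 left).
−30 → May 31, 2177 (end of May, 31 days; 31 left).
−31 → Apr 30, 2177 (end of Apr, 30 days; 0 left).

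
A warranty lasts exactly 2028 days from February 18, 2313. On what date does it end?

September 8, 2318

+365 (one year) → Feb 18, 2314 (1663 left).
+365 (one year) → Feb 18, 2315 (1298 left).
+365 (one year) → Feb 18, 2316 (933 left).
+366 (one year; includes Feb 29, 2316) → Feb 18, 2317 (567 left).
+365 (one year) → Feb 18, 2318 (202 left).
Feb has 28 days: +11 → Mar 1, 2318 (191 left).
Mar has 31 days: +31 → Apr 1, 2318 (160 left).
Apr has 30 days: +30 → May 1, 2318 (130 left).
May has 31 days: +31 → Jun 1, 2318 (99 left).
Jun has 30 days: +30 → Jul 1, 2318 (69 left).
Jul has 31 days: +31 → Aug 1, 2318 (38 left).
Aug has 31 days: +31 → Sep 1, 2318 (7 left).
+7 → Sep 8, 2318.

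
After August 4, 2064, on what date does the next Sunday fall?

August 10, 2064

Aug 4, 2064 is a Monday.
From Monday to the next Sunday is 6 days.
Aug 4, 2064 + 6 = Aug 10, 2064.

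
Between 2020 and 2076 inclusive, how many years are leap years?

15

Multiples of 4 in [2020,2076]: 15.
Of those, multiples of 100: 0 (not leap unless ÷400).
Multiples of 400: 0.
Leap years = 15 − 0 + 0 = 15.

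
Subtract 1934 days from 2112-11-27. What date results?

August 12, 2107

−366 (one year; includes Feb 29, 2112) → Nov 27, 2111 (1568 left).
−365 (one year) → Nov 27, 2110 (1203 left).
−365 (one year) → Nov 27, 2109 (838 left).
−365 (one year) → Nov 27, 2108 (473 left).
−366 (one year; includes Feb 29, 2108) → Nov 27, 2107 (107 left).
−27 → Oct 31, 2107 (end of Oct, 31 days; 80 left).
−31 → Sep 30, 2107 (end of Sep, 30 days; 49 left).
−30 → Aug 31, 2107 (end of Aug, 31 days; 19 left).
−19 → Aug 12, 2107.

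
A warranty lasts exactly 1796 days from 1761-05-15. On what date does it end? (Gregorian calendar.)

April 15, 1766

+365 (one year) → May 15, 1762 (1431 left).
+365 (one year) → May 15, 1763 (1066 left).
+366 (one year; includes Feb 29, 1764) → May 15, 1764 (700 left).
+365 (one year) → May 15, 1765 (335 left).
May has 31 days: +17 → Jun 1, 1765 (318 left).
Jun has 30 days: +30 → Jul 1, 1765 (288 left).
Jul has 31 days: +31 → Aug 1, 1765 (257 left).
Aug has 31 days: +31 → Sep 1, 1765 (226 left).
Sep has 30 days: +30 → Oct 1, 1765 (196 left).
Oct has 31 days: +31 → Nov 1, 1765 (165 left).
Nov has 30 days: +30 → Dec 1, 1765 (135 left).
Dec has 31 days: +31 → Jan 1, 1766 (104 left).
Jan has 31 days: +31 → Feb 1, 1766 (73 left).
Feb has 28 days: +28 → Mar 1, 1766 (45 left).
Mar has 31 days: +31 → Apr 1, 1766 (14 left).
+14 → Apr 15, 1766.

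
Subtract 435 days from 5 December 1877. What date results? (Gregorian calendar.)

September 26, 1876

−365 (one year) → Dec 5, 1876 (70 left).
−5 → Nov 30, 1876 (end of Nov, 30 days; 65 left).
−30 → Oct 31, 1876 (end of Oct, 31 days; 35 left).
−31 → Sep 30, 1876 (end of Sep, 30 days; 4 left).
−4 → Sep 26, 1876.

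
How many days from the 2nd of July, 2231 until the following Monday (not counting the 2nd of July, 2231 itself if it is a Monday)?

Jul 2, 2231 is a Saturday.
From Saturday to the next Monday is 2 days.

2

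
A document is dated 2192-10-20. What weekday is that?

Doomsday rule: the anchor day for the 2100s is Sunday. For year 92: 92÷12 = 7 r 8, and 8÷4 = 2, so 7+8+2 = 17.
Sunday + 17 ≡ Wednesday — that's 2192's doomsday.
In October the doomsday date is Oct 10.
Oct 20 is 10 days after Oct 10; 10 mod 7 = 3, so Wednesday + 3 = Saturday.

Saturday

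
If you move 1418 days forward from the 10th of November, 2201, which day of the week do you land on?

Saturday

Nov 10, 2201 is a Tuesday.
1418 mod 7 = 4, so 1418 days after a Tuesday is Tuesday + 4 = Saturday.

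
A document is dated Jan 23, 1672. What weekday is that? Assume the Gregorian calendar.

Saturday

Doomsday rule: the anchor day for the 1600s is Tuesday. For year 72: 72÷12 = 6 r 0, and 0÷4 = 0, so 6+0+0 = 6.
Tuesday + 6 ≡ Monday — that's 1672's doomsday.
In January the doomsday date is Jan 4 (1672 is a leap year (divisible by 4)).
Jan 23 is 19 days after Jan 4; 19 mod 7 = 5, so Monday + 5 = Saturday.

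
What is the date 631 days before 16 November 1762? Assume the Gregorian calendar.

February 23, 1761

−365 (one year) → Nov 16, 1761 (266 left).
−16 → Oct 31, 1761 (end of Oct, 31 days; 250 left).
−31 → Sep 30, 1761 (end of Sep, 30 days; 219 left).
−30 → Aug 31, 1761 (end of Aug, 31 days; 189 left).
−31 → Jul 31, 1761 (end of Jul, 31 days; 158 left).
−31 → Jun 30, 1761 (end of Jun, 30 days; 127 left).
−30 → May 31, 1761 (end of May, 31 days; 97 left).
−31 → Apr 30, 1761 (end of Apr, 30 days; 66 left).
−30 → Mar 31, 1761 (end of Mar, 31 days; 36 left).
−31 → Feb 28, 1761 (end of Feb, 28 days; 5 left).
−5 → Feb 23, 1761.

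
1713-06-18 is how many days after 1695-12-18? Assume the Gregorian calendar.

6391

Dec 18, 1695 → Dec 18, 1696: 366 days (Feb 29, 1696 is in that span).
Dec 18, 1696 → Dec 18, 1697: 365 days.
Dec 18, 1697 → Dec 18, 1698: 365 days.
Dec 18, 1698 → Dec 18, 1699: 365 days.
Dec 18, 1699 → Dec 18, 1700: 365 days.
Dec 18, 1700 → Dec 18, 1701: 365 days.
Dec 18, 1701 → Dec 18, 1702: 365 days.
Dec 18, 1702 → Dec 18, 1703: 365 days.
Dec 18, 1703 → Dec 18, 1704: 366 days (Feb 29, 1704 is in that span).
Dec 18, 1704 → Dec 18, 1705: 365 days.
Dec 18, 1705 → Dec 18, 1706: 365 days.
Dec 18, 1706 → Dec 18, 1707: 365 days.
Dec 18, 1707 → Dec 18, 1708: 366 days (Feb 29, 1708 is in that span).
Dec 18, 1708 → Dec 18, 1709: 365 days.
Dec 18, 1709 → Dec 18, 1710: 365 days.
Dec 18, 1710 → Dec 18, 1711: 365 days.
Dec 18, 1711 → Dec 18, 1712: 366 days (Feb 29, 1712 is in that span).
Dec 18, 1712 → Jan 18, 1713: 31 days (December has 31).
Jan 18, 1713 → Feb 18, 1713: 31 days (January has 31).
Feb 18, 1713 → Mar 18, 1713: 28 days (February has 28).
Mar 18, 1713 → Apr 18, 1713: 31 days (March has 31).
Apr 18, 1713 → May 18, 1713: 30 days (April has 30).
May 18, 1713 → Jun 18, 1713: 31 days.
Total: 6391 days.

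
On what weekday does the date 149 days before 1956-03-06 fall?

Sunday

Mar 6, 1956 is a Tuesday.
149 mod 7 = 2, so 149 days before a Tuesday is Tuesday − 2 = Sunday.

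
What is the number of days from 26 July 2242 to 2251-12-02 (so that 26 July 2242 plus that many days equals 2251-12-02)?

3416

Jul 26, 2242 → Jul 26, 2243: 365 days.
Jul 26, 2243 → Jul 26, 2244: 366 days (Feb 29, 2244 is in that span).
Jul 26, 2244 → Jul 26, 2245: 365 days.
Jul 26, 2245 → Jul 26, 2246: 365 days.
Jul 26, 2246 → Jul 26, 2247: 365 days.
Jul 26, 2247 → Jul 26, 2248: 366 days (Feb 29, 2248 is in that span).
Jul 26, 2248 → Jul 26, 2249: 365 days.
Jul 26, 2249 → Jul 26, 2250: 365 days.
Jul 26, 2250 → Jul 26, 2251: 365 days.
Jul 26, 2251 → Aug 26, 2251: 31 days (July has 31).
Aug 26, 2251 → Sep 26, 2251: 31 days (August has 31).
Sep 26, 2251 → Oct 26, 2251: 30 days (September has 30).
Oct 26, 2251 → Nov 26, 2251: 31 days (October has 31).
Nov 26, 2251 → Dec 2, 2251: 6 days.
Total: 3416 days.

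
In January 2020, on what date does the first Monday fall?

January 1, 2020 is a Wednesday.
The first Monday is therefore January 6 (5 days later).

January 6, 2020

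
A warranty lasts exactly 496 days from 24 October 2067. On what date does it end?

+366 (one year; includes Feb 29, 2068) → Oct 24, 2068 (130 left).
Oct has 31 days: +8 → Nov 1, 2068 (122 left).
Nov has 30 days: +30 → Dec 1, 2068 (92 left).
Dec has 31 days: +31 → Jan 1, 2069 (61 left).
Jan has 31 days: +31 → Feb 1, 2069 (30 left).
Feb has 28 days: +28 → Mar 1, 2069 (2 left).
+2 → Mar 3, 2069.

March 3, 2069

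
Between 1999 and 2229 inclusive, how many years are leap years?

Multiples of 4 in [1999,2229]: 58.
Of those, multiples of 100: 3 (not leap unless ÷400).
Multiples of 400: 1.
Leap years = 58 − 3 + 1 = 56.

56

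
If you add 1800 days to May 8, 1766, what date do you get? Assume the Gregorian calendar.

April 12, 1771

+365 (one year) → May 8, 1767 (1435 left).
+366 (one year; includes Feb 29, 1768) → May 8, 1768 (1069 left).
+365 (one year) → May 8, 1769 (704 left).
+365 (one year) → May 8, 1770 (339 left).
May has 31 days: +24 → Jun 1, 1770 (315 left).
Jun has 30 days: +30 → Jul 1, 1770 (285 left).
Jul has 31 days: +31 → Aug 1, 1770 (254 left).
Aug has 31 days: +31 → Sep 1, 1770 (223 left).
Sep has 30 days: +30 → Oct 1, 1770 (193 left).
Oct has 31 days: +31 → Nov 1, 1770 (162 left).
Nov has 30 days: +30 → Dec 1, 1770 (132 left).
Dec has 31 days: +31 → Jan 1, 1771 (101 left).
Jan has 31 days: +31 → Feb 1, 1771 (70 left).
Feb has 28 days: +28 → Mar 1, 1771 (42 left).
Mar has 31 days: +31 → Apr 1, 1771 (11 left).
+11 → Apr 12, 1771.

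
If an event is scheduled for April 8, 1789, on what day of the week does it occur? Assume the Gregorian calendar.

Doomsday rule: the anchor day for the 1700s is Sunday. For year 89: 89÷12 = 7 r 5, and 5÷4 = 1, so 7+5+1 = 13.
Sunday + 13 ≡ Saturday — that's 1789's doomsday.
In April the doomsday date is Apr 4.
Apr 8 is 4 days after Apr 4; 4 mod 7 = 4, so Saturday + 4 = Wednesday.

Wednesday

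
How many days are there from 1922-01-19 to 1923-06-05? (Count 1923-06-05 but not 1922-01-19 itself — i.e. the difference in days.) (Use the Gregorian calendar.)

Jan 19, 1922 → Jan 19, 1923: 365 days.
Jan 19, 1923 → Feb 19, 1923: 31 days (January has 31).
Feb 19, 1923 → Mar 19, 1923: 28 days (February has 28).
Mar 19, 1923 → Apr 19, 1923: 31 days (March has 31).
Apr 19, 1923 → May 19, 1923: 30 days (April has 30).
May 19, 1923 → Jun 5, 1923: 17 days.
Total: 502 days.

502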